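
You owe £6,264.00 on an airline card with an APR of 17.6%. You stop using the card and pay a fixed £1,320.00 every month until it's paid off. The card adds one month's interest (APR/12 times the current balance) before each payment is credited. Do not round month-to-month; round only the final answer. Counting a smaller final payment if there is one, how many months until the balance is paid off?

5 payments

Monthly rate r = 17.6%/12 = 1.46667% = 0.0146667.
Recurrence: B ← B·(1+r) − £1,320.00.
Month 1: interest £91.87; balance after payment £5,035.87.
Month 2: interest £73.86; balance after payment £3,789.73.
Month 3: interest £55.58; balance after payment £2,525.31.
Month 4: interest £37.04; balance after payment £1,242.35.
Month 5: interest £18.22; balance after payment £0.00.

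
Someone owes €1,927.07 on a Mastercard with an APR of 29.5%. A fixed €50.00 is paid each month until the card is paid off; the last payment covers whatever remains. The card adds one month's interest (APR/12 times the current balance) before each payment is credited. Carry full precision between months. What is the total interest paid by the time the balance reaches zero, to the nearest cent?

Monthly rate r = 29.5%/12 = 2.45833% = 0.0245833.
Payoff takes n = ⌈−ln(1 − rB₀/P)/ln(1+r)⌉ = ⌈121.324⌉ = 122 payments; the last is €16.35.
Total paid = 121·€50.00 + €16.35 = €6,066.35.
Total interest = total paid − principal = €6,066.35 − €1,927.07 = €4,139.28.

€4,139.28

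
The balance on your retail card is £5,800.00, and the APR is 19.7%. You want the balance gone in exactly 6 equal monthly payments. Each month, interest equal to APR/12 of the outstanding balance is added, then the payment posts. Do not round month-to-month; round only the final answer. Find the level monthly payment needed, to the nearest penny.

Monthly rate r = 19.7%/12 = 1.64167% = 0.0164167.
Level-payment amortization: P = B₀·r / (1 − (1+r)^(−n)) = 5800.00·0.0164167 / (1 − 1.01642^(−6)).
Denominator 1 − (1+r)^(−6) = 0.0930792607.
P = 95.2167 / 0.0930792607 ≈ 1022.96.

£1,022.96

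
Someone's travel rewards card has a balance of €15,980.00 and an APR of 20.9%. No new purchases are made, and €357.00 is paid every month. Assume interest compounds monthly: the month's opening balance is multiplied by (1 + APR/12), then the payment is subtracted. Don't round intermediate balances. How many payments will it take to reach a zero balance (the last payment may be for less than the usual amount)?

88 payments

Monthly rate r = 20.9%/12 = 1.74167% = 0.0174167.
Recurrence: B ← B·(1+r) − €357.00.
Month 1: interest €278.32; balance after payment €15,901.32.
Month 2: interest €276.95; balance after payment €15,821.27.
Closed form: n = −ln(1 − rB₀/P)/ln(1+r) = −ln(0.2204)/ln(1.01742) ≈ 87.586, so the balance reaches zero during payment 88.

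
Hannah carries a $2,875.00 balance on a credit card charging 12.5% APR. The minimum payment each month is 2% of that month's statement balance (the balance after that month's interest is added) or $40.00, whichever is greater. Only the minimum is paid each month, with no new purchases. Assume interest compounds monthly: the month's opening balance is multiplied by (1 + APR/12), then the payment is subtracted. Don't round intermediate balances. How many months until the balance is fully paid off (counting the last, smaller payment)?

108 months

Monthly rate r = 12.5%/12 = 1.04167% = 0.0104167.
While 2% of the post-interest balance exceeds $40.00, each month B ← (B·(1+r))·(1 − 0.02), i.e. B shrinks by the factor (1+r)·0.98 = 0.99021.
This holds for months 1–38. Entering month 39 the balance is $1,978.10; 2% of the post-interest balance is now below $40.00, so the flat $40.00 minimum applies from here.
From month 39 a fixed $40.00 at rate r clears $1,978.10 in 70 more payments. Total: 38 + 70 = 108 months.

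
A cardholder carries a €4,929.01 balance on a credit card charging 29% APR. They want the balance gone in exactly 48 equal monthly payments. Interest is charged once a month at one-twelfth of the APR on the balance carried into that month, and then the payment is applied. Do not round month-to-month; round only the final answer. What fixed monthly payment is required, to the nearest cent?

€174.62

Monthly rate r = 29%/12 = 2.41667% = 0.0241667.
Level-payment amortization: P = B₀·r / (1 − (1+r)^(−n)) = 4929.01·0.0241667 / (1 − 1.02417^(−48)).
Denominator 1 − (1+r)^(−48) = 0.682159356.
P = 119.118 / 0.682159356 ≈ 174.62.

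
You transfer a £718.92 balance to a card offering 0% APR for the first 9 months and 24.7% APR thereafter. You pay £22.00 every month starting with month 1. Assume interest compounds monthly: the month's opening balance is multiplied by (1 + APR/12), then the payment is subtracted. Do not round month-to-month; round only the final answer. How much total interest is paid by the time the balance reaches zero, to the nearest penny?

Promo months 1–9 at r₀ = 0%/12 = 0; months 10+ at r₁ = 24.7%/12 = 0.0205833.
After month 9 (no interest yet): B = £718.92 − 9·£22.00 = £520.92.
Then at r₁ with £22.00/mo: n₂ = −ln(1 − r₁·B/P)/ln(1+r₁) ≈ 32.80 → 33 more payments.
Total paid = 41·£22.00 + £17.56 = £919.56; interest = £919.56 − £718.92 = £200.64.

£200.64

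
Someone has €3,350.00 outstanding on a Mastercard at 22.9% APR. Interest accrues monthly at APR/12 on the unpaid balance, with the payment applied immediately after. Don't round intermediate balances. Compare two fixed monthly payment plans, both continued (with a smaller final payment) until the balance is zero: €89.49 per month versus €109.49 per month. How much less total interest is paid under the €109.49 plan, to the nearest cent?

Monthly rate r = 22.9%/12 = 1.90833% = 0.0190833.
At €89.49/mo: n = ⌈−ln(1 − rB₀/P)/ln(1+r)⌉ = 67 payments (last €25.89); total interest = total paid − €3,350.00 = €2,582.23.
At €109.49/mo: 47 payments (last €42.08); total interest €1,728.62.
Interest saved = €2,582.23 − €1,728.62 = €853.61.

€853.61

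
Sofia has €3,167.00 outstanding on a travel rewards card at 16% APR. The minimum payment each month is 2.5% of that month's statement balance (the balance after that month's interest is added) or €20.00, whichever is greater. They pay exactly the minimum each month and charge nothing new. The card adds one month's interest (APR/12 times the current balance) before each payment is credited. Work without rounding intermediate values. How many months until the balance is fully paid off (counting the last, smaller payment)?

172 months

Monthly rate r = 16%/12 = 1.33333% = 0.0133333.
While 2.5% of the post-interest balance exceeds €20.00, each month B ← (B·(1+r))·(1 − 0.025), i.e. B shrinks by the factor (1+r)·0.975 = 0.988.
This holds for months 1–116. Entering month 117 the balance is €780.65; 2.5% of the post-interest balance is now below €20.00, so the flat €20.00 minimum applies from here.
From month 117 a fixed €20.00 at rate r clears €780.65 in 56 more payments. Total: 116 + 56 = 172 months.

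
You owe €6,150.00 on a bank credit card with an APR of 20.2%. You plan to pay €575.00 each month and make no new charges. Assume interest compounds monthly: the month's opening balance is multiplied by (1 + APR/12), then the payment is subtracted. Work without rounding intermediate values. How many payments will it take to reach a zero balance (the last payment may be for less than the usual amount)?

12 payments

Monthly rate r = 20.2%/12 = 1.68333% = 0.0168333.
Recurrence: B ← B·(1+r) − €575.00.
Month 1: interest €103.52; balance after payment €5,678.52.
Month 2: interest €95.59; balance after payment €5,199.11.
Closed form: n = −ln(1 − rB₀/P)/ln(1+r) = −ln(0.81996)/ln(1.01683) ≈ 11.891, so the balance reaches zero during payment 12.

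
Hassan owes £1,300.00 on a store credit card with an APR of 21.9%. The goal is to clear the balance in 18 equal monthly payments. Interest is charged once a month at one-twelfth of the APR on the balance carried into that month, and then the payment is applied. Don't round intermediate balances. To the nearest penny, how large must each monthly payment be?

£85.38

Monthly rate r = 21.9%/12 = 1.825% = 0.01825.
Level-payment amortization: P = B₀·r / (1 − (1+r)^(−n)) = 1300.00·0.01825 / (1 − 1.01825^(−18)).
Denominator 1 − (1+r)^(−18) = 0.277861562.
P = 23.725 / 0.277861562 ≈ 85.38.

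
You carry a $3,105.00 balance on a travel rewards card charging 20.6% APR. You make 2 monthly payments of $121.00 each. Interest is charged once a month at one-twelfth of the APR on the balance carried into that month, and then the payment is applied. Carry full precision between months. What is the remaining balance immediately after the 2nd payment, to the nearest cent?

$2,968.44

Monthly rate r = 20.6%/12 = 1.71667% = 0.0171667.
Each month: B ← B·(1+r) − $121.00.
Month 1: interest $53.30; balance after payment $3,037.30.
Month 2: interest $52.14; balance after payment $2,968.44.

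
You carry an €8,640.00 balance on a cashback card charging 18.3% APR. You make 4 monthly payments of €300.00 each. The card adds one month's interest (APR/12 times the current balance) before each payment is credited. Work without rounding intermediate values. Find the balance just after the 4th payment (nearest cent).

Monthly rate r = 18.3%/12 = 1.525% = 0.01525.
Each month: B ← B·(1+r) − €300.00.
Month 1: interest €131.76; balance after payment €8,471.76.
Month 2: interest €129.19; balance after payment €8,300.95.
Month 3: interest €126.59; balance after payment €8,127.54.
Month 4: interest €123.95; balance after payment €7,951.49.

€7,951.49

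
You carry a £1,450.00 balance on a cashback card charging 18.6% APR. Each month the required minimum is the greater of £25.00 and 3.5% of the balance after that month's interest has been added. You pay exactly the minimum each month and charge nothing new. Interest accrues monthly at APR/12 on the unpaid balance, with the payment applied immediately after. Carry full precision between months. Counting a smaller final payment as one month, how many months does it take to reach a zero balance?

Monthly rate r = 18.6%/12 = 1.55% = 0.0155.
While 3.5% of the post-interest balance exceeds £25.00, each month B ← (B·(1+r))·(1 − 0.035), i.e. B shrinks by the factor (1+r)·0.965 = 0.97996.
This holds for months 1–36. Entering month 37 the balance is £699.57; 3.5% of the post-interest balance is now below £25.00, so the flat £25.00 minimum applies from here.
From month 37 a fixed £25.00 at rate r clears £699.57 in 37 more payments. Total: 36 + 37 = 73 months.

73 months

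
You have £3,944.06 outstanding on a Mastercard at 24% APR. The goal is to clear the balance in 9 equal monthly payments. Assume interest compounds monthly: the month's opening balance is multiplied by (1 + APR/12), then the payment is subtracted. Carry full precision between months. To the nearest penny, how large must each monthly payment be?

£483.21

Monthly rate r = 24%/12 = 2% = 0.02.
Level-payment amortization: P = B₀·r / (1 − (1+r)^(−n)) = 3944.06·0.02 / (1 − 1.02^(−9)).
Denominator 1 − (1+r)^(−9) = 0.163244734.
P = 78.8812 / 0.163244734 ≈ 483.21.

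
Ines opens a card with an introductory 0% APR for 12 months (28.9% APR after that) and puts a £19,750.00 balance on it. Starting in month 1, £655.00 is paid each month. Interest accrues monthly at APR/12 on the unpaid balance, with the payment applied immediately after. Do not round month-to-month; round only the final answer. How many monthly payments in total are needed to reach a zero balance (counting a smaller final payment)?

37 payments

Promo months 1–12 at r₀ = 0%/12 = 0; months 13+ at r₁ = 28.9%/12 = 0.0240833.
After month 12 (no interest yet): B = £19,750.00 − 12·£655.00 = £11,890.00.
Then at r₁ with £655.00/mo: n₂ = −ln(1 − r₁·B/P)/ln(1+r₁) ≈ 24.15 → 25 more payments.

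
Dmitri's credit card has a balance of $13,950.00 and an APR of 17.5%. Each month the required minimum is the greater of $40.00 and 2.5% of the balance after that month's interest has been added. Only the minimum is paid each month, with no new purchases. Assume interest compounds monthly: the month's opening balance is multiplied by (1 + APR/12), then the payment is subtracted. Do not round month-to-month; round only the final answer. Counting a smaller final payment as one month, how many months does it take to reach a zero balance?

261 months

Monthly rate r = 17.5%/12 = 1.45833% = 0.0145833.
While 2.5% of the post-interest balance exceeds $40.00, each month B ← (B·(1+r))·(1 − 0.025), i.e. B shrinks by the factor (1+r)·0.975 = 0.98922.
This holds for months 1–202. Entering month 203 the balance is $1,561.80; 2.5% of the post-interest balance is now below $40.00, so the flat $40.00 minimum applies from here.
From month 203 a fixed $40.00 at rate r clears $1,561.80 in 59 more payments. Total: 202 + 59 = 261 months.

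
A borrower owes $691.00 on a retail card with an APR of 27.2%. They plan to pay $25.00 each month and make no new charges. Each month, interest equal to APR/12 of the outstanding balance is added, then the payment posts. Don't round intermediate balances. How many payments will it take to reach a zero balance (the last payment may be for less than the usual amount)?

Monthly rate r = 27.2%/12 = 2.26667% = 0.0226667.
Recurrence: B ← B·(1+r) − $25.00.
Month 1: interest $15.66; balance after payment $681.66.
Month 2: interest $15.45; balance after payment $672.11.
Closed form: n = −ln(1 − rB₀/P)/ln(1+r) = −ln(0.37349)/ln(1.02267) ≈ 43.940, so the balance reaches zero during payment 44.

44 months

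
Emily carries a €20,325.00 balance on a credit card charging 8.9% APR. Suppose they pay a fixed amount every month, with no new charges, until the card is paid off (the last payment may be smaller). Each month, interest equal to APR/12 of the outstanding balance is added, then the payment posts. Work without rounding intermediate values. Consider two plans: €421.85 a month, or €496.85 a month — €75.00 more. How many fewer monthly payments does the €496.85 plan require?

Monthly rate r = 8.9%/12 = 0.741667% = 0.00741667.
At €421.85/mo: n = ⌈−ln(1 − rB₀/P)/ln(1+r)⌉ = 60 payments (last €352.48); total interest = total paid − €20,325.00 = €4,916.63.
At €496.85/mo: 49 payments (last €461.12); total interest €3,984.92.
Payments saved = 60 − 49 = 11.

11 fewer payments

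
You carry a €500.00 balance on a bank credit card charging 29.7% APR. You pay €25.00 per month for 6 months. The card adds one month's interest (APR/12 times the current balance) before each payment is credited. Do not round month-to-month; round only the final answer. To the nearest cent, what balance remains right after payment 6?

€419.41

Monthly rate r = 29.7%/12 = 2.475% = 0.02475.
Each month: B ← B·(1+r) − €25.00.
Month 1: interest €12.37; balance after payment €487.38.
Month 2: interest €12.06; balance after payment €474.44.
Month 3: interest €11.74; balance after payment €461.18.
Month 4: interest €11.41; balance after payment €447.59.
Month 5: interest €11.08; balance after payment €433.67.
Month 6: interest €10.73; balance after payment €419.41.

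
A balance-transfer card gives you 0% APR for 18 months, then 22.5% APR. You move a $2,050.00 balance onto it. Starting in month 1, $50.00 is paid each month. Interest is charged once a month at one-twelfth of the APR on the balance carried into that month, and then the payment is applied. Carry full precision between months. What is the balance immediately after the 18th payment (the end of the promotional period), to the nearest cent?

$1,150.00

Promo months 1–18 at r₀ = 0%/12 = 0; months 19+ at r₁ = 22.5%/12 = 0.01875.
After month 18 (no interest yet): B = $2,050.00 − 18·$50.00 = $1,150.00.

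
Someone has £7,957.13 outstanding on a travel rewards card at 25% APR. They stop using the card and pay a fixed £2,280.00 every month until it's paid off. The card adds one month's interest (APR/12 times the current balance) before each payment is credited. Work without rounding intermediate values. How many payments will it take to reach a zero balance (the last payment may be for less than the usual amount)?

4 payments

Monthly rate r = 25%/12 = 2.08333% = 0.0208333.
Recurrence: B ← B·(1+r) − £2,280.00.
Month 1: interest £165.77; balance after payment £5,842.90.
Month 2: interest £121.73; balance after payment £3,684.63.
Month 3: interest £76.76; balance after payment £1,481.39.
Month 4: interest £30.86; balance after payment £0.00.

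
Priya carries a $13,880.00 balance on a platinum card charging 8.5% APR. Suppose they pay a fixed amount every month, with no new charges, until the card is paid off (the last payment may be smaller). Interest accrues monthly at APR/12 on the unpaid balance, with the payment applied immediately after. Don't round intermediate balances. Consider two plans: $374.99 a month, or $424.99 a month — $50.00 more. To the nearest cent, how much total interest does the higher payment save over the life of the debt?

$311.93

Monthly rate r = 8.5%/12 = 0.708333% = 0.00708333.
At $374.99/mo: n = ⌈−ln(1 − rB₀/P)/ln(1+r)⌉ = 44 payments (last $29.43); total interest = total paid − $13,880.00 = $2,274.00.
At $424.99/mo: 38 payments (last $117.44); total interest $1,962.07.
Interest saved = $2,274.00 − $1,962.07 = $311.93.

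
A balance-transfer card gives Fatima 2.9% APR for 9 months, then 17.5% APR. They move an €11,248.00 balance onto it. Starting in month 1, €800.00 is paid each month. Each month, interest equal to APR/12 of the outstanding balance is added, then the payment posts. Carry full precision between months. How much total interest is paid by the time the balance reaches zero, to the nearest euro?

Promo months 1–9 at r₀ = 2.9%/12 = 0.00241667; months 10+ at r₁ = 17.5%/12 = 0.0145833.
After month 9: iterate B ← B·(1+r₀) − €800.00 for 9 months → €4,225.03.
Then at r₁ with €800.00/mo: n₂ = −ln(1 − r₁·B/P)/ln(1+r₁) ≈ 5.54 → 6 more payments.
Total paid = 14·€800.00 + €430.02 = €11,630.02; interest = €11,630.02 − €11,248.00 = €382.02.

€382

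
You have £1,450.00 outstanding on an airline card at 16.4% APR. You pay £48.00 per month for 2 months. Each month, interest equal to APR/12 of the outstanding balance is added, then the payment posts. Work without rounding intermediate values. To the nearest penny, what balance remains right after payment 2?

Monthly rate r = 16.4%/12 = 1.36667% = 0.0136667.
Each month: B ← B·(1+r) − £48.00.
Month 1: interest £19.82; balance after payment £1,421.82.
Month 2: interest £19.43; balance after payment £1,393.25.

£1,393.25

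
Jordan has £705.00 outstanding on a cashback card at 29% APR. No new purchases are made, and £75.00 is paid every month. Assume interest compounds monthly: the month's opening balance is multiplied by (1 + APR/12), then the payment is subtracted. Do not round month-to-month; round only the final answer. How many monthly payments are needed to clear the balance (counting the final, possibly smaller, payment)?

11 payments

Monthly rate r = 29%/12 = 2.41667% = 0.0241667.
Recurrence: B ← B·(1+r) − £75.00.
Month 1: interest £17.04; balance after payment £647.04.
Month 2: interest £15.64; balance after payment £587.67.
Closed form: n = −ln(1 − rB₀/P)/ln(1+r) = −ln(0.77283)/ln(1.02417) ≈ 10.791, so the balance reaches zero during payment 11.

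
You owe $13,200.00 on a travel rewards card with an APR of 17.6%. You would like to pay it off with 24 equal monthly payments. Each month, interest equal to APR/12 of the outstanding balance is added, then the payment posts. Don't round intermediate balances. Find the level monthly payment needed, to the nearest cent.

$656.45

Monthly rate r = 17.6%/12 = 1.46667% = 0.0146667.
Level-payment amortization: P = B₀·r / (1 − (1+r)^(−n)) = 13200.00·0.0146667 / (1 − 1.01467^(−24)).
Denominator 1 − (1+r)^(−24) = 0.294919735.
P = 193.6 / 0.294919735 ≈ 656.45.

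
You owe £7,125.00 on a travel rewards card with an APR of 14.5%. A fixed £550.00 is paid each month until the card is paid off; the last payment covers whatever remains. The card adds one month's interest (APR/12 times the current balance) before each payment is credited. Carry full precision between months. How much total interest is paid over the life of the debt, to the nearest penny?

Monthly rate r = 14.5%/12 = 1.20833% = 0.0120833.
Payoff takes n = ⌈−ln(1 − rB₀/P)/ln(1+r)⌉ = ⌈14.173⌉ = 15 payments; the last is £95.86.
Total paid = 14·£550.00 + £95.86 = £7,795.86.
Total interest = total paid − principal = £7,795.86 − £7,125.00 = £670.86.

£670.86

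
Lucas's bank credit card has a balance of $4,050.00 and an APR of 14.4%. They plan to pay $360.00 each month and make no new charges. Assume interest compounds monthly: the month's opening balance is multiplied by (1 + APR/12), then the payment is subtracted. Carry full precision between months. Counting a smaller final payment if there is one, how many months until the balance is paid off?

13 months

Monthly rate r = 14.4%/12 = 1.2% = 0.012.
Recurrence: B ← B·(1+r) − $360.00.
Month 1: interest $48.60; balance after payment $3,738.60.
Month 2: interest $44.86; balance after payment $3,423.46.
Closed form: n = −ln(1 − rB₀/P)/ln(1+r) = −ln(0.865)/ln(1.012) ≈ 12.158, so the balance reaches zero during payment 13.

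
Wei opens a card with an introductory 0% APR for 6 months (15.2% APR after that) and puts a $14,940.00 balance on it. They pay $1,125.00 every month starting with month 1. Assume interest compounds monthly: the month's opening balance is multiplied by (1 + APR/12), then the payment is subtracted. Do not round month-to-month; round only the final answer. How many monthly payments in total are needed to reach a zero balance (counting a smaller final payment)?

Promo months 1–6 at r₀ = 0%/12 = 0; months 7+ at r₁ = 15.2%/12 = 0.0126667.
After month 6 (no interest yet): B = $14,940.00 − 6·$1,125.00 = $8,190.00.
Then at r₁ with $1,125.00/mo: n₂ = −ln(1 − r₁·B/P)/ln(1+r₁) ≈ 7.69 → 8 more payments.

14 months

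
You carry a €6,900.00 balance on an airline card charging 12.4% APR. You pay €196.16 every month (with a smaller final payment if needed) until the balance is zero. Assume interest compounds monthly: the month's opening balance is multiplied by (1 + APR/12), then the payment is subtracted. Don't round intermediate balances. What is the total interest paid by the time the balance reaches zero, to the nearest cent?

€1,719.72

Monthly rate r = 12.4%/12 = 1.03333% = 0.0103333.
Payoff takes n = ⌈−ln(1 − rB₀/P)/ln(1+r)⌉ = ⌈43.942⌉ = 44 payments; the last is €184.84.
Total paid = 43·€196.16 + €184.84 = €8,619.72.
Total interest = total paid − principal = €8,619.72 − €6,900.00 = €1,719.72.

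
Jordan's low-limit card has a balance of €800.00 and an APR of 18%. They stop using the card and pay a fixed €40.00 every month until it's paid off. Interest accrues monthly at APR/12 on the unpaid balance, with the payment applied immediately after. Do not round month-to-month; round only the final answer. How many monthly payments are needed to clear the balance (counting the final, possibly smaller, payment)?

24 payments

Monthly rate r = 18%/12 = 1.5% = 0.015.
Recurrence: B ← B·(1+r) − €40.00.
Month 1: interest €12.00; balance after payment €772.00.
Month 2: interest €11.58; balance after payment €743.58.
Closed form: n = −ln(1 − rB₀/P)/ln(1+r) = −ln(0.7)/ln(1.015) ≈ 23.956, so the balance reaches zero during payment 24.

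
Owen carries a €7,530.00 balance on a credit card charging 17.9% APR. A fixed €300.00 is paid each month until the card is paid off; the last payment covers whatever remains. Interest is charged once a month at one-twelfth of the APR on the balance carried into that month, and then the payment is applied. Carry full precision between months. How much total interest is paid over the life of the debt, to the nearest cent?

€1,974.23

Monthly rate r = 17.9%/12 = 1.49167% = 0.0149167.
Payoff takes n = ⌈−ln(1 − rB₀/P)/ln(1+r)⌉ = ⌈31.679⌉ = 32 payments; the last is €204.23.
Total paid = 31·€300.00 + €204.23 = €9,504.23.
Total interest = total paid − principal = €9,504.23 − €7,530.00 = €1,974.23.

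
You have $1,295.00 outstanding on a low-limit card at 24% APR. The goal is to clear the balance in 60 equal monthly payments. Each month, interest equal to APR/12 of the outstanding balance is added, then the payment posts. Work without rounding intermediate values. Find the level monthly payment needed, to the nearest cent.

Monthly rate r = 24%/12 = 2% = 0.02.
Level-payment amortization: P = B₀·r / (1 − (1+r)^(−n)) = 1295.00·0.02 / (1 − 1.02^(−60)).
Denominator 1 − (1+r)^(−60) = 0.695217734.
P = 25.9 / 0.695217734 ≈ 37.25.

$37.25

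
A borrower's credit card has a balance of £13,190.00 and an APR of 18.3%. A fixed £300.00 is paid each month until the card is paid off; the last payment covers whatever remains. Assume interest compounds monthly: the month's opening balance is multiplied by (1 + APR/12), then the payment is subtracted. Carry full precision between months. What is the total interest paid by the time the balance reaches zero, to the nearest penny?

Monthly rate r = 18.3%/12 = 1.525% = 0.01525.
Payoff takes n = ⌈−ln(1 − rB₀/P)/ln(1+r)⌉ = ⌈73.351⌉ = 74 payments; the last is £105.71.
Total paid = 73·£300.00 + £105.71 = £22,005.71.
Total interest = total paid − principal = £22,005.71 − £13,190.00 = £8,815.71.

£8,815.71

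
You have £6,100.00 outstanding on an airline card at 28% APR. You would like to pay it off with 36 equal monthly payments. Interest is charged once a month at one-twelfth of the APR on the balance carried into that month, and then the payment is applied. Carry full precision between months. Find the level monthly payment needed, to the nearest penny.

£252.32

Monthly rate r = 28%/12 = 2.33333% = 0.0233333.
Level-payment amortization: P = B₀·r / (1 − (1+r)^(−n)) = 6100.00·0.0233333 / (1 − 1.02333^(−36)).
Denominator 1 − (1+r)^(−36) = 0.564103228.
P = 142.333 / 0.564103228 ≈ 252.32.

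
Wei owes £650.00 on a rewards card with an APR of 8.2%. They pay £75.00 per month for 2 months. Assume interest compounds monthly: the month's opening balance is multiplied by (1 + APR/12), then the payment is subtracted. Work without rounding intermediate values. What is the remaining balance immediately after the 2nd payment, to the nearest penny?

Monthly rate r = 8.2%/12 = 0.683333% = 0.00683333.
Each month: B ← B·(1+r) − £75.00.
Month 1: interest £4.44; balance after payment £579.44.
Month 2: interest £3.96; balance after payment £508.40.

£508.40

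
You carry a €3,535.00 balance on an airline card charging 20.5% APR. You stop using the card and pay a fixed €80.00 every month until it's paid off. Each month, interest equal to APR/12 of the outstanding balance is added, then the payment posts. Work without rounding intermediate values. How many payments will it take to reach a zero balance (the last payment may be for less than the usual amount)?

Monthly rate r = 20.5%/12 = 1.70833% = 0.0170833.
Recurrence: B ← B·(1+r) − €80.00.
Month 1: interest €60.39; balance after payment €3,515.39.
Month 2: interest €60.05; balance after payment €3,495.44.
Closed form: n = −ln(1 − rB₀/P)/ln(1+r) = −ln(0.24513)/ln(1.01708) ≈ 83.001, so the balance reaches zero during payment 84.

84 payments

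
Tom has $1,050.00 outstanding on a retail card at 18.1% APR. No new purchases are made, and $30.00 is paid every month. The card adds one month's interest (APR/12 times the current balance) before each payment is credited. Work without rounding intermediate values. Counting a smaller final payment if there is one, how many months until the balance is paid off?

51 months

Monthly rate r = 18.1%/12 = 1.50833% = 0.0150833.
Recurrence: B ← B·(1+r) − $30.00.
Month 1: interest $15.84; balance after payment $1,035.84.
Month 2: interest $15.62; balance after payment $1,021.46.
Closed form: n = −ln(1 − rB₀/P)/ln(1+r) = −ln(0.47208)/ln(1.01508) ≈ 50.138, so the balance reaches zero during payment 51.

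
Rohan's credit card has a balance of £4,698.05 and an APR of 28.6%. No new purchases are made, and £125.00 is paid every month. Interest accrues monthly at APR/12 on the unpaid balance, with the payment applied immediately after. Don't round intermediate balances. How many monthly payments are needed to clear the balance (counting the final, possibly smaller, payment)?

96 payments

Monthly rate r = 28.6%/12 = 2.38333% = 0.0238333.
Recurrence: B ← B·(1+r) − £125.00.
Month 1: interest £111.97; balance after payment £4,685.02.
Month 2: interest £111.66; balance after payment £4,671.68.
Closed form: n = −ln(1 − rB₀/P)/ln(1+r) = −ln(0.10424)/ln(1.02383) ≈ 95.996, so the balance reaches zero during payment 96.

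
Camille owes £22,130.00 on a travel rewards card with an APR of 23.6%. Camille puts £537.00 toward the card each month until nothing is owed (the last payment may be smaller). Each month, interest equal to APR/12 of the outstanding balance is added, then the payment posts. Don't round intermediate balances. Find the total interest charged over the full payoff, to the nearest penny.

Monthly rate r = 23.6%/12 = 1.96667% = 0.0196667.
Payoff takes n = ⌈−ln(1 − rB₀/P)/ln(1+r)⌉ = ⌈85.399⌉ = 86 payments; the last is £215.67.
Total paid = 85·£537.00 + £215.67 = £45,860.67.
Total interest = total paid − principal = £45,860.67 − £22,130.00 = £23,730.67.

£23,730.67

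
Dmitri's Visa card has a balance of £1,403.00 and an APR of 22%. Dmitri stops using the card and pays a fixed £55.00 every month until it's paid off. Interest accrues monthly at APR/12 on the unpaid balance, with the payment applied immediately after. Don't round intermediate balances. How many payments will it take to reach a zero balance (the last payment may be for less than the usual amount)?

35 payments

Monthly rate r = 22%/12 = 1.83333% = 0.0183333.
Recurrence: B ← B·(1+r) − £55.00.
Month 1: interest £25.72; balance after payment £1,373.72.
Month 2: interest £25.18; balance after payment £1,343.91.
Closed form: n = −ln(1 − rB₀/P)/ln(1+r) = −ln(0.53233)/ln(1.01833) ≈ 34.704, so the balance reaches zero during payment 35.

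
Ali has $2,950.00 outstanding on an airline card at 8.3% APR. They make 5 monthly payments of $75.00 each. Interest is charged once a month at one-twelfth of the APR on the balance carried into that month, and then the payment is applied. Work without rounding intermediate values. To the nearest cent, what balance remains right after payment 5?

$2,673.22

Monthly rate r = 8.3%/12 = 0.691667% = 0.00691667.
Each month: B ← B·(1+r) − $75.00.
Month 1: interest $20.40; balance after payment $2,895.40.
Month 2: interest $20.03; balance after payment $2,840.43.
Month 3: interest $19.65; balance after payment $2,785.08.
Month 4: interest $19.26; balance after payment $2,729.34.
Month 5: interest $18.88; balance after payment $2,673.22.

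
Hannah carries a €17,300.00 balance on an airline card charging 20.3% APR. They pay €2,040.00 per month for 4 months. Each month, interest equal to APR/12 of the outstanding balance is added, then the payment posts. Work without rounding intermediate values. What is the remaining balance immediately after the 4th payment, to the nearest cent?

€10,131.27

Monthly rate r = 20.3%/12 = 1.69167% = 0.0169167.
Each month: B ← B·(1+r) − €2,040.00.
Month 1: interest €292.66; balance after payment €15,552.66.
Month 2: interest €263.10; balance after payment €13,775.76.
Month 3: interest €233.04; balance after payment €11,968.80.
Month 4: interest €202.47; balance after payment €10,131.27.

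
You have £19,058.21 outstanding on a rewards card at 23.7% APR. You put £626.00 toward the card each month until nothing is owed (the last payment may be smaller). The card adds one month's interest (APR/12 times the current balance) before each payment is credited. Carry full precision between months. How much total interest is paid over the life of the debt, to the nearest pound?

Monthly rate r = 23.7%/12 = 1.975% = 0.01975.
Payoff takes n = ⌈−ln(1 − rB₀/P)/ln(1+r)⌉ = ⌈47.015⌉ = 48 payments; the last is £9.27.
Total paid = 47·£626.00 + £9.27 = £29,431.27.
Total interest = total paid − principal = £29,431.27 − £19,058.21 = £10,373.06.

£10,373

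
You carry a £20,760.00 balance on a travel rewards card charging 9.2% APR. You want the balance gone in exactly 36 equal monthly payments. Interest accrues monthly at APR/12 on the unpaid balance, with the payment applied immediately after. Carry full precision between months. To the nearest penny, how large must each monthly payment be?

Monthly rate r = 9.2%/12 = 0.766667% = 0.00766667.
Level-payment amortization: P = B₀·r / (1 − (1+r)^(−n)) = 20760.00·0.00766667 / (1 − 1.00767^(−36)).
Denominator 1 − (1+r)^(−36) = 0.240387904.
P = 159.16 / 0.240387904 ≈ 662.10.

£662.10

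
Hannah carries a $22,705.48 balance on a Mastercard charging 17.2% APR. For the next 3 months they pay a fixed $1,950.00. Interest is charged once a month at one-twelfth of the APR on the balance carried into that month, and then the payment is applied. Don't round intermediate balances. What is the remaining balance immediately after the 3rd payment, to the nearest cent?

$17,761.63

Monthly rate r = 17.2%/12 = 1.43333% = 0.0143333.
Each month: B ← B·(1+r) − $1,950.00.
Month 1: interest $325.45; balance after payment $21,080.93.
Month 2: interest $302.16; balance after payment $19,433.09.
Month 3: interest $278.54; balance after payment $17,761.63.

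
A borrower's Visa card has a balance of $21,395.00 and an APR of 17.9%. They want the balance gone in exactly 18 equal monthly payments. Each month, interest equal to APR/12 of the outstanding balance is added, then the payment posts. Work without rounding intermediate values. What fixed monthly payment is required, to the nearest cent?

Monthly rate r = 17.9%/12 = 1.49167% = 0.0149167.
Level-payment amortization: P = B₀·r / (1 − (1+r)^(−n)) = 21395.00·0.0149167 / (1 − 1.01492^(−18)).
Denominator 1 − (1+r)^(−18) = 0.23395712.
P = 319.142 / 0.23395712 ≈ 1364.11.

$1,364.11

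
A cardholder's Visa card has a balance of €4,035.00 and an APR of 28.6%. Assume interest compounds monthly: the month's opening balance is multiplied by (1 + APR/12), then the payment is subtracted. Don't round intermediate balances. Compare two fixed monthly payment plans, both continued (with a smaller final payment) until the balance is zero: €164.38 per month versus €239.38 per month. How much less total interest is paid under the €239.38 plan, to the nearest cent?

€917.31

Monthly rate r = 28.6%/12 = 2.38333% = 0.0238333.
At €164.38/mo: n = ⌈−ln(1 − rB₀/P)/ln(1+r)⌉ = 38 payments (last €56.72); total interest = total paid − €4,035.00 = €2,103.78.
At €239.38/mo: 22 payments (last €194.49); total interest €1,186.47.
Interest saved = €2,103.78 − €1,186.47 = €917.31.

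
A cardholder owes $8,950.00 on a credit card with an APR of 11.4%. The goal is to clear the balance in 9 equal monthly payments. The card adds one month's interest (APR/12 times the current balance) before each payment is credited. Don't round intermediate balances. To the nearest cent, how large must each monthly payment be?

Monthly rate r = 11.4%/12 = 0.95% = 0.0095.
Level-payment amortization: P = B₀·r / (1 − (1+r)^(−n)) = 8950.00·0.0095 / (1 − 1.0095^(−9)).
Denominator 1 − (1+r)^(−9) = 0.0815762825.
P = 85.025 / 0.0815762825 ≈ 1042.28.

$1,042.28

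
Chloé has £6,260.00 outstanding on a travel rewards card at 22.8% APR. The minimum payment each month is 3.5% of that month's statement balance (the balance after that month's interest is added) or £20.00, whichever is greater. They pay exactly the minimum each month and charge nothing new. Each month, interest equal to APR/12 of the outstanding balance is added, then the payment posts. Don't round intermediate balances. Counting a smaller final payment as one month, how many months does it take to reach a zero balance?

184 months

Monthly rate r = 22.8%/12 = 1.9% = 0.019.
While 3.5% of the post-interest balance exceeds £20.00, each month B ← (B·(1+r))·(1 − 0.035), i.e. B shrinks by the factor (1+r)·0.965 = 0.98333.
This holds for months 1–144. Entering month 145 the balance is £556.66; 3.5% of the post-interest balance is now below £20.00, so the flat £20.00 minimum applies from here.
From month 145 a fixed £20.00 at rate r clears £556.66 in 40 more payments. Total: 144 + 40 = 184 months.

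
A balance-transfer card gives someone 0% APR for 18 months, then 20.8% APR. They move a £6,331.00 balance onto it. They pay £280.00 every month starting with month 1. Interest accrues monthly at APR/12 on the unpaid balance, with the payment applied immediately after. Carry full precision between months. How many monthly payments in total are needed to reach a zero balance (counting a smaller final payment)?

Promo months 1–18 at r₀ = 0%/12 = 0; months 19+ at r₁ = 20.8%/12 = 0.0173333.
After month 18 (no interest yet): B = £6,331.00 − 18·£280.00 = £1,291.00.
Then at r₁ with £280.00/mo: n₂ = −ln(1 − r₁·B/P)/ln(1+r₁) ≈ 4.85 → 5 more payments.

23 months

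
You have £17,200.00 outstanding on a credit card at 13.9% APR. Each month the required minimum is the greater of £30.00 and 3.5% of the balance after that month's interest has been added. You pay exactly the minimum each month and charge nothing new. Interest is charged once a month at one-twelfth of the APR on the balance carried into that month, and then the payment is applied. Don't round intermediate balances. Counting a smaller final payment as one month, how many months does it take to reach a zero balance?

160 months

Monthly rate r = 13.9%/12 = 1.15833% = 0.0115833.
While 3.5% of the post-interest balance exceeds £30.00, each month B ← (B·(1+r))·(1 − 0.035), i.e. B shrinks by the factor (1+r)·0.965 = 0.97618.
This holds for months 1–125. Entering month 126 the balance is £844.60; 3.5% of the post-interest balance is now below £30.00, so the flat £30.00 minimum applies from here.
From month 126 a fixed £30.00 at rate r clears £844.60 in 35 more payments. Total: 125 + 35 = 160 months.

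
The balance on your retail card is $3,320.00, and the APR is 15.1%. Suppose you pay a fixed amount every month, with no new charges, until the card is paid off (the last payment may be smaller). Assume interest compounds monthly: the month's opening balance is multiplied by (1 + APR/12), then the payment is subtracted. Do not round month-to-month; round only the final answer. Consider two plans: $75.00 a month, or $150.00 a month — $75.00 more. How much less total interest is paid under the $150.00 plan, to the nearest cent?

$967.74

Monthly rate r = 15.1%/12 = 1.25833% = 0.0125833.
At $75.00/mo: n = ⌈−ln(1 − rB₀/P)/ln(1+r)⌉ = 66 payments (last $8.58); total interest = total paid − $3,320.00 = $1,563.58.
At $150.00/mo: 27 payments (last $15.84); total interest $595.84.
Interest saved = $1,563.58 − $595.84 = $967.74.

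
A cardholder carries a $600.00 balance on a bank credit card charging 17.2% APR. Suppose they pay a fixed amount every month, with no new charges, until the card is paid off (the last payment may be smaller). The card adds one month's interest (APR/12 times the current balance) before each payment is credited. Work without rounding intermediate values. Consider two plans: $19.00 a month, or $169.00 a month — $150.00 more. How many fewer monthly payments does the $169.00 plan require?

39 fewer payments

Monthly rate r = 17.2%/12 = 1.43333% = 0.0143333.
At $19.00/mo: n = ⌈−ln(1 − rB₀/P)/ln(1+r)⌉ = 43 payments (last $6.58); total interest = total paid − $600.00 = $204.58.
At $169.00/mo: 4 payments (last $113.47); total interest $20.47.
Payments saved = 43 − 4 = 39.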